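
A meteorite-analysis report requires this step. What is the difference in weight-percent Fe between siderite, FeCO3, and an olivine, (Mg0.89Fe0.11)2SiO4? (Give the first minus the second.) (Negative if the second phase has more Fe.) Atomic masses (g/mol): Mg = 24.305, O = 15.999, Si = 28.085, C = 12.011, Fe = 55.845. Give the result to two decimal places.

First mineral: 55.845 g Fe in 115.853 g formula = 48.20 wt% Fe.
Second mineral: 12.286 g Fe in 147.630 g formula = 8.32 wt% Fe.
48.20% − 8.32% gives a difference of 39.88 percentage points.

39.88 percentage points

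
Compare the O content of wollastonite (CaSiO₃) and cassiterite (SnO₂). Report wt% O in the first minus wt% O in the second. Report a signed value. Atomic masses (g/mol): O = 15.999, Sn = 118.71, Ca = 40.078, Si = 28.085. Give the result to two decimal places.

20.09 percentage points

O in CaSiO₃: molar mass 116.160 g/mol; 3×15.999 = 47.997 g → 41.32 wt%.
O in SnO₂: molar mass 150.708 g/mol; 2×15.999 = 31.998 g → 21.23 wt%.
Difference = 41.32 − 21.23 = 20.09 percentage points.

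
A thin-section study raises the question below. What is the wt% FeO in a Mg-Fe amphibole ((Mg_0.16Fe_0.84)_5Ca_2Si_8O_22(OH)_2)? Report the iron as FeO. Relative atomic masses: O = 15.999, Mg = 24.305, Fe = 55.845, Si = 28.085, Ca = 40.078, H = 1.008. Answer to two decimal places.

31.94 wt%

Molar mass of (Mg_0.16Fe_0.84)_5Ca_2Si_8O_22(OH)_2 = 0.80·24.305 + 4.20·55.845 + 2·40.078 + 8·28.085 + 24·15.999 + 2·1.008 = 944.821 g/mol.
Each formula unit contains 4.20 Fe, equivalent to 4.20/1 = 4.2000 mol FeO.
M(FeO) = 1×55.845 + 1×15.999 = 71.844 g/mol.
Mass of FeO per formula unit = 4.2000 × 71.844 = 301.745 g.
FeO wt% = 301.745 / 944.821 × 100 = 31.94%.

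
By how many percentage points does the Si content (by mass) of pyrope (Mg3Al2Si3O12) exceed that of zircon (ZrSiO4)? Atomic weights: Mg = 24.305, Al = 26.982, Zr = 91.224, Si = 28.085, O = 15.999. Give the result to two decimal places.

M(Mg3Al2Si3O12) = 403.122 g/mol, so wt% Si = 84.255/403.122 × 100 = 20.90%.
M(ZrSiO4) = 183.305 g/mol, so wt% Si = 28.085/183.305 × 100 = 15.32%.
20.90 − 15.32 = 5.58 pp.

5.58 percentage points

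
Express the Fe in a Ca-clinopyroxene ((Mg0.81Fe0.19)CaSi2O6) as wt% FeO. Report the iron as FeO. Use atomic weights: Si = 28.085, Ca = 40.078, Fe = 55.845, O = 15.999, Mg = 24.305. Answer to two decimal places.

6.13 wt%

M((Mg0.81Fe0.19)CaSi2O6) = 222.540 g/mol; M(FeO) = 71.844 g/mol.
Moles FeO per formula unit = 0.19 Fe ÷ 1 = 0.1900.
FeO fraction = (0.1900 × 71.844) / 222.540 = 13.650/222.540 = 0.0613.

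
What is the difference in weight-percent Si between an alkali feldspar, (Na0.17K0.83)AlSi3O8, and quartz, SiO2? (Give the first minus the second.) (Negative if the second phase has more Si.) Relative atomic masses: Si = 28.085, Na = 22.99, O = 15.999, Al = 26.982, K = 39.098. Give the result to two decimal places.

-16.17 percentage points

M((Na0.17K0.83)AlSi3O8) = 275.589 g/mol, so wt% Si = 84.255/275.589 × 100 = 30.57%.
M(SiO2) = 60.083 g/mol, so wt% Si = 28.085/60.083 × 100 = 46.74%.
30.57 − 46.74 = -16.17 pp.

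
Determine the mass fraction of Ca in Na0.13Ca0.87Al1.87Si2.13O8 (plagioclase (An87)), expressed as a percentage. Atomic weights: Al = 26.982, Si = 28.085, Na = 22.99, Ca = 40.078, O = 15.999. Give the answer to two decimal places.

12.63 wt%

Formula mass = 0.13×22.99 + 0.87×40.078 + 1.87×26.982 + 2.13×28.085 + 8×15.999 = 276.126 g/mol, of which 34.868 g is Ca.
So Ca makes up 34.868/276.126 = 0.1263 of the mass, i.e. 12.63%.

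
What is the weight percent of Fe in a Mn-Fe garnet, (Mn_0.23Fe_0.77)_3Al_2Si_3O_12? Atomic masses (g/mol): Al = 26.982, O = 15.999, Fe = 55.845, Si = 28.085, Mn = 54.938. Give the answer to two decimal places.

25.95 mass %

Molar mass of (Mn_0.23Fe_0.77)_3Al_2Si_3O_12: 0.69×54.938 + 2.31×55.845 + 2×26.982 + 3×28.085 + 12×15.999 = 497.116 g/mol.
Mass of Fe per formula unit: 2.31 × 55.845 = 129.002 g.
Weight fraction Fe = 129.002 / 497.116 = 0.2595.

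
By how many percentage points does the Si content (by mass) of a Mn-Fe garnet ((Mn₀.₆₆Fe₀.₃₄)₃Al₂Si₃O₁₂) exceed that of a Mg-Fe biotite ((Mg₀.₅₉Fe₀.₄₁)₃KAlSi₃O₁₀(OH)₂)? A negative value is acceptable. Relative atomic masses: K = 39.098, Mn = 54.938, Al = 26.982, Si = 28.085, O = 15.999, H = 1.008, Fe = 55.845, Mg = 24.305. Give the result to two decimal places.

-1.49 percentage points

Si in (Mn₀.₆₆Fe₀.₃₄)₃Al₂Si₃O₁₂: molar mass 495.946 g/mol; 3×28.085 = 84.255 g → 16.99 wt%.
Si in (Mg₀.₅₉Fe₀.₄₁)₃KAlSi₃O₁₀(OH)₂: molar mass 456.048 g/mol; 3×28.085 = 84.255 g → 18.48 wt%.
Difference = 16.99 − 18.48 = -1.49 percentage points.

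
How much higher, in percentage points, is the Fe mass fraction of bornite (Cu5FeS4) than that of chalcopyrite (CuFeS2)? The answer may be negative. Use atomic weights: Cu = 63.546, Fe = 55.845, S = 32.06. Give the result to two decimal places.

-19.30 percentage points

M(Cu5FeS4) = 501.815 g/mol, so wt% Fe = 55.845/501.815 × 100 = 11.13%.
M(CuFeS2) = 183.511 g/mol, so wt% Fe = 55.845/183.511 × 100 = 30.43%.
11.13 − 30.43 = -19.30 pp.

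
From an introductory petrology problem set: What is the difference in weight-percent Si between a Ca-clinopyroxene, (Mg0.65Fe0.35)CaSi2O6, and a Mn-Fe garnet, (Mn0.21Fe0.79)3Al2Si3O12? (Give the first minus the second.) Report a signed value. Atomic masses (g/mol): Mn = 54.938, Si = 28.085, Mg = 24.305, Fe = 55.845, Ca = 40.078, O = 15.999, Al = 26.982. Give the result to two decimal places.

7.73 percentage points

First mineral: 56.170 g Si in 227.586 g formula = 24.68 wt% Si.
Second mineral: 84.255 g Si in 497.171 g formula = 16.95 wt% Si.
24.68% − 16.95% gives a difference of 7.73 percentage points.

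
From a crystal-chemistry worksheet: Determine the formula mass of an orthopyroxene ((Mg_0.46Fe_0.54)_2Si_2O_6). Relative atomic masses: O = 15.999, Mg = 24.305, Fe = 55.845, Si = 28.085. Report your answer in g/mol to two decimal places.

234.84 g/mol

M = 0.92*24.305 + 1.08*55.845 + 2*28.085 + 6*15.999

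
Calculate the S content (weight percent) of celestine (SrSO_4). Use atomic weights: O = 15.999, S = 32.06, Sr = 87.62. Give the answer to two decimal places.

Formula mass = 1*87.62 + 1*32.06 + 4*15.999 = 183.676 g/mol, of which 32.060 g is S.
So S makes up 32.060/183.676 = 0.1745 of the mass, i.e. 17.45%.

17.45 weight percent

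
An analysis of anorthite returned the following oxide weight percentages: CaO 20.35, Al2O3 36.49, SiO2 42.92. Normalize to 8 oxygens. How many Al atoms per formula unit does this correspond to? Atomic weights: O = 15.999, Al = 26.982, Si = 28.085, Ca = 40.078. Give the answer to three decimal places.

CaO: 20.35/56.077 = 0.36289 mol → 0.36289 mol Ca, 0.36289 mol O.
Al2O3: 36.49/101.961 = 0.35788 mol → 0.71576 mol Al, 1.07364 mol O.
SiO2: 42.92/60.083 = 0.71435 mol → 0.71435 mol Si, 1.42870 mol O.
Total oxygen = 2.86523 mol. Normalization factor = 8/2.86523 = 2.79210.
Al per 8 O = 0.71576 × 2.79210 = 1.998.

1.998 Al apfu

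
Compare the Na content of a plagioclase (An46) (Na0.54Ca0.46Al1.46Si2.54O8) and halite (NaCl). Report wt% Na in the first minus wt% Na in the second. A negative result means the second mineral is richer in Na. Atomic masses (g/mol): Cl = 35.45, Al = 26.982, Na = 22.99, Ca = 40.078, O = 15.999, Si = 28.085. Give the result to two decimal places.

-34.73 percentage points

Na in Na0.54Ca0.46Al1.46Si2.54O8: molar mass 269.572 g/mol; 0.54×22.99 = 12.415 g → 4.61 wt%.
Na in NaCl: molar mass 58.440 g/mol; 1×22.99 = 22.990 g → 39.34 wt%.
Difference = 4.61 − 39.34 = -34.73 percentage points.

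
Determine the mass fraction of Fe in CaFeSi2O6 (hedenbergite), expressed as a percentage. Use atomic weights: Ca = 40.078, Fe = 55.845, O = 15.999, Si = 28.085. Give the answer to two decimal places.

Formula mass = 1·40.078 + 1·55.845 + 2·28.085 + 6·15.999 = 248.087 g/mol, of which 55.845 g is Fe.
So Fe makes up 55.845/248.087 = 0.2251 of the mass, i.e. 22.51%.

22.51 mass %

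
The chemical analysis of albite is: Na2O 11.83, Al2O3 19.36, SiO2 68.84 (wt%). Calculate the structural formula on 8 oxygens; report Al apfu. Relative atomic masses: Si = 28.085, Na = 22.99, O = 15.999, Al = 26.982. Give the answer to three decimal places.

0.995 Al apfu

Na2O: 11.83/61.979 = 0.19087 mol → 0.38174 mol Na, 0.19087 mol O.
Al2O3: 19.36/101.961 = 0.18988 mol → 0.37976 mol Al, 0.56964 mol O.
SiO2: 68.84/60.083 = 1.14575 mol → 1.14575 mol Si, 2.29150 mol O.
Total oxygen = 3.05201 mol. Normalization factor = 8/3.05201 = 2.62122.
Al per 8 O = 0.37976 × 2.62122 = 0.995.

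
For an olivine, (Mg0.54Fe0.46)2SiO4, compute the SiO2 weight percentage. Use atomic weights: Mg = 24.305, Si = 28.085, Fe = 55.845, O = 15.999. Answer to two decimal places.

M((Mg0.54Fe0.46)2SiO4) = 169.708 g/mol; M(SiO2) = 60.083 g/mol.
Moles SiO2 per formula unit = 1 Si ÷ 1 = 1.0000.
SiO2 fraction = (1.0000 × 60.083) / 169.708 = 60.083/169.708 = 0.3540.

35.40 wt%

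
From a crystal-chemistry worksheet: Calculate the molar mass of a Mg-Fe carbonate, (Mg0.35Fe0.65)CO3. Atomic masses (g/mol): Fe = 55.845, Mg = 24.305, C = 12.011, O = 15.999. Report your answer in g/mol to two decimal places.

104.81 g/mol

The formula mass is the sum 0.35·24.305 + 0.65·55.845 + 1·12.011 + 3·15.999.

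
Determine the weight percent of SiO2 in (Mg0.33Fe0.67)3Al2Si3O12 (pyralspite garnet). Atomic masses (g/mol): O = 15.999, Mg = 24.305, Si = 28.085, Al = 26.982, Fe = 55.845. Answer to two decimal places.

M((Mg0.33Fe0.67)3Al2Si3O12) = 466.517 g/mol; M(SiO2) = 60.083 g/mol.
Moles SiO2 per formula unit = 3 Si ÷ 1 = 3.0000.
SiO2 fraction = (3.0000 × 60.083) / 466.517 = 180.249/466.517 = 0.3864.

38.64 wt%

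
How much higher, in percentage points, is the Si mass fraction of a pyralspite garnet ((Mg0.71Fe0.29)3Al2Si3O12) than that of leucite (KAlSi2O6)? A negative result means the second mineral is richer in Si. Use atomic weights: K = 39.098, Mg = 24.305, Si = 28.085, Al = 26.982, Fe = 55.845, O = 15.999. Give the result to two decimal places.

-6.17 percentage points

First mineral: 84.255 g Si in 430.562 g formula = 19.57 wt% Si.
Second mineral: 56.170 g Si in 218.244 g formula = 25.74 wt% Si.
19.57% − 25.74% gives a difference of -6.17 percentage points.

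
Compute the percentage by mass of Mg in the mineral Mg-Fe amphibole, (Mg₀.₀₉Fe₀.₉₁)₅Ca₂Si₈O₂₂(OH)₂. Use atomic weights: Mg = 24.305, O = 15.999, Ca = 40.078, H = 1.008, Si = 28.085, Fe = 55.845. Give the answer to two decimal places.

1.14 weight percent

M((Mg₀.₀₉Fe₀.₉₁)₅Ca₂Si₈O₂₂(OH)₂) = 955.860 g/mol.
Mg contributes 0.45 × 24.305 = 10.937 g per mole.
10.937/955.860 = 0.0114 → 1.14%.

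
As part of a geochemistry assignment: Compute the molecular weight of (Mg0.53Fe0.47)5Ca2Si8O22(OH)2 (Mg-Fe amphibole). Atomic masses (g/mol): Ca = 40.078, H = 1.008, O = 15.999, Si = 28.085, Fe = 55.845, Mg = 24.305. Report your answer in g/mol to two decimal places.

886.47 g/mol

M = 2.65(24.305) + 2.35(55.845) + 2(40.078) + 8(28.085) + 24(15.999) + 2(1.008)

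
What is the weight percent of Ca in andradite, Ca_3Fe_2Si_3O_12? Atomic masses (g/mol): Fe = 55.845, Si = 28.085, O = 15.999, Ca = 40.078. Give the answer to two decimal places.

23.66 weight percent

Formula mass = 3*40.078 + 2*55.845 + 3*28.085 + 12*15.999 = 508.167 g/mol, of which 120.234 g is Ca.
So Ca makes up 120.234/508.167 = 0.2366 of the mass, i.e. 23.66%.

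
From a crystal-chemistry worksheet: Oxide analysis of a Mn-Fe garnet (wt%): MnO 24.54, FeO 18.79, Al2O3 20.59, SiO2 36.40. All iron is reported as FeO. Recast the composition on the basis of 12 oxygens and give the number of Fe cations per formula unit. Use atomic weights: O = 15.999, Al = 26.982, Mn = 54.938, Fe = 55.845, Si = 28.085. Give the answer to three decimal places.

24.54 wt% MnO ÷ 70.937 g/mol = 0.34594 mol, giving 0.34594 Mn and 0.34594 O.
18.79 wt% FeO ÷ 71.844 g/mol = 0.26154 mol, giving 0.26154 Fe and 0.26154 O.
20.59 wt% Al2O3 ÷ 101.961 g/mol = 0.20194 mol, giving 0.40388 Al and 0.60582 O.
36.40 wt% SiO2 ÷ 60.083 g/mol = 0.60583 mol, giving 0.60583 Si and 1.21166 O.
Oxygen sums to 2.42496; scaling by 12/2.42496 = 4.94854 puts the formula on 12 O.
Fe: 0.26154 × 4.94854 = 1.294 atoms per formula unit.

1.294 Fe apfu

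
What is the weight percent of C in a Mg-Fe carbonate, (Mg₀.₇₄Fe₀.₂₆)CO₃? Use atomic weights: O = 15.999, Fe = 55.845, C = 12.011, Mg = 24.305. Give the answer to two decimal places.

Formula mass = 0.74·24.305 + 0.26·55.845 + 1·12.011 + 3·15.999 = 92.513 g/mol, of which 12.011 g is C.
So C makes up 12.011/92.513 = 0.1298 of the mass, i.e. 12.98%.

12.98 mass %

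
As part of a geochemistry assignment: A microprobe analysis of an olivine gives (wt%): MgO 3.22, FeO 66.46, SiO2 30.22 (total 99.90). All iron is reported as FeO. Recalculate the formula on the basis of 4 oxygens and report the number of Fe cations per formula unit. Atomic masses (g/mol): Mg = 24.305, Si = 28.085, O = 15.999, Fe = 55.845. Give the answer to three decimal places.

MgO: 3.22/40.304 = 0.07989 mol → 0.07989 mol Mg, 0.07989 mol O.
FeO: 66.46/71.844 = 0.92506 mol → 0.92506 mol Fe, 0.92506 mol O.
SiO2: 30.22/60.083 = 0.50297 mol → 0.50297 mol Si, 1.00594 mol O.
Total oxygen = 2.01089 mol. Normalization factor = 4/2.01089 = 1.98917.
Fe per 4 O = 0.92506 × 1.98917 = 1.840.

1.840 Fe apfu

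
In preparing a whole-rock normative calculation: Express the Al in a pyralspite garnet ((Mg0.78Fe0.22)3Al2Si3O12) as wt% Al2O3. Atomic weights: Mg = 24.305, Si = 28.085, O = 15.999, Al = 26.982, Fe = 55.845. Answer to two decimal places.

24.05 wt%

Molar mass of (Mg0.78Fe0.22)3Al2Si3O12 = 2.34×24.305 + 0.66×55.845 + 2×26.982 + 3×28.085 + 12×15.999 = 423.938 g/mol.
Each formula unit contains 2 Al, equivalent to 2/2 = 1.0000 mol Al2O3.
M(Al2O3) = 2×26.982 + 3×15.999 = 101.961 g/mol.
Mass of Al2O3 per formula unit = 1.0000 × 101.961 = 101.961 g.
Al2O3 wt% = 101.961 / 423.938 × 100 = 24.05%.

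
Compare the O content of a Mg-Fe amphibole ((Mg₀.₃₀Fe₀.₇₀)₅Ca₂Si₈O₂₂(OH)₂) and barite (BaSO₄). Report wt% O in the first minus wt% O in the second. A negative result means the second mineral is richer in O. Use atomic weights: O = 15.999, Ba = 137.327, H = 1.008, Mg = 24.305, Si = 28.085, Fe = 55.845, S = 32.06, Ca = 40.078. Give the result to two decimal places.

M((Mg₀.₃₀Fe₀.₇₀)₅Ca₂Si₈O₂₂(OH)₂) = 922.743 g/mol, so wt% O = 383.976/922.743 × 100 = 41.61%.
M(BaSO₄) = 233.383 g/mol, so wt% O = 63.996/233.383 × 100 = 27.42%.
41.61 − 27.42 = 14.19 pp.

14.19 percentage points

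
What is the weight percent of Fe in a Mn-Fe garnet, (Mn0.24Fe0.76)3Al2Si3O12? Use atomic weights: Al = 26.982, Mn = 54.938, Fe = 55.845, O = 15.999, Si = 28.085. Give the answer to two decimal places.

Formula mass = 0.72·54.938 + 2.28·55.845 + 2·26.982 + 3·28.085 + 12·15.999 = 497.089 g/mol, of which 127.327 g is Fe.
So Fe makes up 127.327/497.089 = 0.2561 of the mass, i.e. 25.61%.

25.61 weight percent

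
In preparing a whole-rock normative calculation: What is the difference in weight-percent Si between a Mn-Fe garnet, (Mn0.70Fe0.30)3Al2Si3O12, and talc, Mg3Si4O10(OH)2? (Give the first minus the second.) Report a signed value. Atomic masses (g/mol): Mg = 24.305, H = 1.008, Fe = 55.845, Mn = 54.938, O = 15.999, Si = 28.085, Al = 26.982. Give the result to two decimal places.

First mineral: 84.255 g Si in 495.837 g formula = 16.99 wt% Si.
Second mineral: 112.340 g Si in 379.259 g formula = 29.62 wt% Si.
16.99% − 29.62% gives a difference of -12.63 percentage points.

-12.63 percentage points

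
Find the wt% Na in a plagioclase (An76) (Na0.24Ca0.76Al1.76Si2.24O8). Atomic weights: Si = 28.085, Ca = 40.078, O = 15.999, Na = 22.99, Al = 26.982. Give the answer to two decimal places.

2.01 weight percent

Formula mass = 0.24*22.99 + 0.76*40.078 + 1.76*26.982 + 2.24*28.085 + 8*15.999 = 274.368 g/mol, of which 5.518 g is Na.
So Na makes up 5.518/274.368 = 0.0201 of the mass, i.e. 2.01%.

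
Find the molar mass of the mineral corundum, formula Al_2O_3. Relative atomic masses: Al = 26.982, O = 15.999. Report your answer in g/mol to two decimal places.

Al: 2 × 26.982 = 53.9640
O: 3 × 15.999 = 47.9970
Summing the contributions gives the formula mass.

101.96 g/mol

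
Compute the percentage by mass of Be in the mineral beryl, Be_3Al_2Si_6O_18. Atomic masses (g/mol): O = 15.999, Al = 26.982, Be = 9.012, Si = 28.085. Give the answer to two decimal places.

5.03 weight percent

Formula mass = 3*9.012 + 2*26.982 + 6*28.085 + 18*15.999 = 537.492 g/mol, of which 27.036 g is Be.
So Be makes up 27.036/537.492 = 0.0503 of the mass, i.e. 5.03%.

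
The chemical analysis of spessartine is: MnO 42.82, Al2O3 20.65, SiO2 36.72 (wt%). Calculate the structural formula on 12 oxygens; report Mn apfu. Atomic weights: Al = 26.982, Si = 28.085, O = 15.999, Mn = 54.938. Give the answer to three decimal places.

2.977 Mn apfu

MnO (M=70.937): mol = 0.60363; Mn = 0.60363, O = 0.60363.
Al2O3 (M=101.961): mol = 0.20253; Al = 0.40506, O = 0.60759.
SiO2 (M=60.083): mol = 0.61115; Si = 0.61115, O = 1.22230.
ΣO = 2.43352; factor = 12/ΣO = 4.93113.
Mn apfu = 0.60363 × 4.93113 = 2.977.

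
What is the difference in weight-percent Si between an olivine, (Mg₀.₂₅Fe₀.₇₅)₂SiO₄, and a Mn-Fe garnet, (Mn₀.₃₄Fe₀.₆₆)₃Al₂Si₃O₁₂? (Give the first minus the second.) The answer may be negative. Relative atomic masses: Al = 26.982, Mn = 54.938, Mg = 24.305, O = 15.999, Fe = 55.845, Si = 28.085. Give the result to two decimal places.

-2.02 percentage points

M((Mg₀.₂₅Fe₀.₇₅)₂SiO₄) = 188.001 g/mol, so wt% Si = 28.085/188.001 × 100 = 14.94%.
M((Mn₀.₃₄Fe₀.₆₆)₃Al₂Si₃O₁₂) = 496.817 g/mol, so wt% Si = 84.255/496.817 × 100 = 16.96%.
14.94 − 16.96 = -2.02 pp.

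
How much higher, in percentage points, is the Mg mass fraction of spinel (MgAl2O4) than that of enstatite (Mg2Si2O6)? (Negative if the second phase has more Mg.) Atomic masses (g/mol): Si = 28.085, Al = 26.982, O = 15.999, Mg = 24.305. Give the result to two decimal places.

Mg in MgAl2O4: molar mass 142.265 g/mol; 1×24.305 = 24.305 g → 17.08 wt%.
Mg in Mg2Si2O6: molar mass 200.774 g/mol; 2×24.305 = 48.610 g → 24.21 wt%.
Difference = 17.08 − 24.21 = -7.13 percentage points.

-7.13 percentage points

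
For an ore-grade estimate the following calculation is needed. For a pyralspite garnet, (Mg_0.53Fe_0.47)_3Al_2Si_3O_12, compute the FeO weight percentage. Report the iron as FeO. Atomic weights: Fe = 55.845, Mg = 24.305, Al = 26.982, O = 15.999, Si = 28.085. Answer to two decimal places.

M((Mg_0.53Fe_0.47)_3Al_2Si_3O_12) = 447.593 g/mol; M(FeO) = 71.844 g/mol.
Moles FeO per formula unit = 1.41 Fe ÷ 1 = 1.4100.
FeO fraction = (1.4100 × 71.844) / 447.593 = 101.300/447.593 = 0.2263.

22.63 wt%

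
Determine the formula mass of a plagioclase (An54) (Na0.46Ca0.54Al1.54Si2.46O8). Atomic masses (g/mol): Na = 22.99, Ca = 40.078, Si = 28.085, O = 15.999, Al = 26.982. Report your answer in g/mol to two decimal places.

M = 0.46·22.99 + 0.54·40.078 + 1.54·26.982 + 2.46·28.085 + 8·15.999

270.85 g/mol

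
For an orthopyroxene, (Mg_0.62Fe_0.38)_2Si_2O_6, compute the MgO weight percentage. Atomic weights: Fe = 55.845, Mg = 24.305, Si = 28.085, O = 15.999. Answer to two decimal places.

22.24 wt%

Molar mass of (Mg_0.62Fe_0.38)_2Si_2O_6 = 1.24*24.305 + 0.76*55.845 + 2*28.085 + 6*15.999 = 224.744 g/mol.
Each formula unit contains 1.24 Mg, equivalent to 1.24/1 = 1.2400 mol MgO.
M(MgO) = 1×24.305 + 1×15.999 = 40.304 g/mol.
Mass of MgO per formula unit = 1.2400 × 40.304 = 49.977 g.
MgO wt% = 49.977 / 224.744 × 100 = 22.24%.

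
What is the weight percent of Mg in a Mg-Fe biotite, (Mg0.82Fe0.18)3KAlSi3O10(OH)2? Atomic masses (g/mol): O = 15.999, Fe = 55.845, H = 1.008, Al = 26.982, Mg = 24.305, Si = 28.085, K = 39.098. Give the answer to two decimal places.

M((Mg0.82Fe0.18)3KAlSi3O10(OH)2) = 434.286 g/mol.
Mg contributes 2.46 × 24.305 = 59.790 g per mole.
59.790/434.286 = 0.1377 → 13.77%.

13.77 weight percent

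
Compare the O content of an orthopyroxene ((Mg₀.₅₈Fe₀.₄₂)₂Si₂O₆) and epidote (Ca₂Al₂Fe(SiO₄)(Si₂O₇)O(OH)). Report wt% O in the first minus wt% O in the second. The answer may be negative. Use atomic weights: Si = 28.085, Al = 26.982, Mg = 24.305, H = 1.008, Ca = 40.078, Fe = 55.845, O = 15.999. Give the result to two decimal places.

-0.80 percentage points

M((Mg₀.₅₈Fe₀.₄₂)₂Si₂O₆) = 227.268 g/mol, so wt% O = 95.994/227.268 × 100 = 42.24%.
M(Ca₂Al₂Fe(SiO₄)(Si₂O₇)O(OH)) = 483.215 g/mol, so wt% O = 207.987/483.215 × 100 = 43.04%.
42.24 − 43.04 = -0.80 pp.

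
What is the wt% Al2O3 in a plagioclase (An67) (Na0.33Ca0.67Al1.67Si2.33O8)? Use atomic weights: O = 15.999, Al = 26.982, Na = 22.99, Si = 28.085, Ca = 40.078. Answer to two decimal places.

Molar mass of Na0.33Ca0.67Al1.67Si2.33O8 = 0.33*22.99 + 0.67*40.078 + 1.67*26.982 + 2.33*28.085 + 8*15.999 = 272.929 g/mol.
Each formula unit contains 1.67 Al, equivalent to 1.67/2 = 0.8350 mol Al2O3.
M(Al2O3) = 2×26.982 + 3×15.999 = 101.961 g/mol.
Mass of Al2O3 per formula unit = 0.8350 × 101.961 = 85.137 g.
Al2O3 wt% = 85.137 / 272.929 × 100 = 31.19%.

31.19 wt%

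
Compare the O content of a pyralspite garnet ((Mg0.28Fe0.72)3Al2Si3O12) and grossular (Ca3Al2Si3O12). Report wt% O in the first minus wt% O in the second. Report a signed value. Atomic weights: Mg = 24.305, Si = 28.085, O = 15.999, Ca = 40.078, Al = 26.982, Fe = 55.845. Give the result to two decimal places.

-1.88 percentage points

First mineral: 191.988 g O in 471.248 g formula = 40.74 wt% O.
Second mineral: 191.988 g O in 450.441 g formula = 42.62 wt% O.
40.74% − 42.62% gives a difference of -1.88 percentage points.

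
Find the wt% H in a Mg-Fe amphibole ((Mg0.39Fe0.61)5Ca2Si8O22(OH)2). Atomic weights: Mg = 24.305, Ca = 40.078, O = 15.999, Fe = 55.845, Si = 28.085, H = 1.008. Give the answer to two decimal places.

Formula mass = 1.95*24.305 + 3.05*55.845 + 2*40.078 + 8*28.085 + 24*15.999 + 2*1.008 = 908.550 g/mol, of which 2.016 g is H.
So H makes up 2.016/908.550 = 0.0022 of the mass, i.e. 0.22%.

0.22 mass %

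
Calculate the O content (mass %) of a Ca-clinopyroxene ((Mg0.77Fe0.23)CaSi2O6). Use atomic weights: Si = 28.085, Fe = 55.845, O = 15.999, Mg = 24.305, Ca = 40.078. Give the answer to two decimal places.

Molar mass of (Mg0.77Fe0.23)CaSi2O6: 0.77·24.305 + 0.23·55.845 + 1·40.078 + 2·28.085 + 6·15.999 = 223.801 g/mol.
Mass of O per formula unit: 6 × 15.999 = 95.994 g.
Weight fraction O = 95.994 / 223.801 = 0.4289.

42.89 mass %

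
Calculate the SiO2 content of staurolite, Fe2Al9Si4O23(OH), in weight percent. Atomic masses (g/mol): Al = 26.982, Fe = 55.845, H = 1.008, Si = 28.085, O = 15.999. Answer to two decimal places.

Molar mass of Fe2Al9Si4O23(OH) = 2×55.845 + 9×26.982 + 4×28.085 + 24×15.999 + 1×1.008 = 851.852 g/mol.
Each formula unit contains 4 Si, equivalent to 4/1 = 4.0000 mol SiO2.
M(SiO2) = 1×28.085 + 2×15.999 = 60.083 g/mol.
Mass of SiO2 per formula unit = 4.0000 × 60.083 = 240.332 g.
SiO2 wt% = 240.332 / 851.852 × 100 = 28.21%.

28.21 wt%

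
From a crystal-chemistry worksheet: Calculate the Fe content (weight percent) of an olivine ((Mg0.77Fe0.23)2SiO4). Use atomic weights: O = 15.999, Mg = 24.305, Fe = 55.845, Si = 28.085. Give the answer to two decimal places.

Formula mass = 1.54*24.305 + 0.46*55.845 + 1*28.085 + 4*15.999 = 155.199 g/mol, of which 25.689 g is Fe.
So Fe makes up 25.689/155.199 = 0.1655 of the mass, i.e. 16.55%.

16.55 weight percent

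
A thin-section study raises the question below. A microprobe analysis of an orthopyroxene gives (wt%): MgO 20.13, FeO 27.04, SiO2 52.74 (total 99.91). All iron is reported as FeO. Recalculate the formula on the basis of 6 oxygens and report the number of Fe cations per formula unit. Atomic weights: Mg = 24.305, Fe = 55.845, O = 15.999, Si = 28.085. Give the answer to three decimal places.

MgO: 20.13/40.304 = 0.49945 mol → 0.49945 mol Mg, 0.49945 mol O.
FeO: 27.04/71.844 = 0.37637 mol → 0.37637 mol Fe, 0.37637 mol O.
SiO2: 52.74/60.083 = 0.87779 mol → 0.87779 mol Si, 1.75558 mol O.
Total oxygen = 2.63140 mol. Normalization factor = 6/2.63140 = 2.28016.
Fe per 6 O = 0.37637 × 2.28016 = 0.858.

0.858 Fe apfu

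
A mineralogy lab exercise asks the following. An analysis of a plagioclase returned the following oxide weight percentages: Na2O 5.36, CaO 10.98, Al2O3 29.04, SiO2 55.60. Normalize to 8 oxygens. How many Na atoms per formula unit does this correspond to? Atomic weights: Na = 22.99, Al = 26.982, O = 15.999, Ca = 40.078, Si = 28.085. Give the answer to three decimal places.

Na2O (M=61.979): mol = 0.08648; Na = 0.17296, O = 0.08648.
CaO (M=56.077): mol = 0.19580; Ca = 0.19580, O = 0.19580.
Al2O3 (M=101.961): mol = 0.28481; Al = 0.56962, O = 0.85443.
SiO2 (M=60.083): mol = 0.92539; Si = 0.92539, O = 1.85078.
ΣO = 2.98749; factor = 8/ΣO = 2.67783.
Na apfu = 0.17296 × 2.67783 = 0.463.

0.463 Na apfu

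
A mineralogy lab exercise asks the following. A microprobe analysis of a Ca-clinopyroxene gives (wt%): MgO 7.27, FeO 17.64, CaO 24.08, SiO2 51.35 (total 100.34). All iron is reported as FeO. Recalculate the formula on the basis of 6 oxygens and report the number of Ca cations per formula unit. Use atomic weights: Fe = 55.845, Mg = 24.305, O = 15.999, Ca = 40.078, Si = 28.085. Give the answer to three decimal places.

7.27 wt% MgO ÷ 40.304 g/mol = 0.18038 mol, giving 0.18038 Mg and 0.18038 O.
17.64 wt% FeO ÷ 71.844 g/mol = 0.24553 mol, giving 0.24553 Fe and 0.24553 O.
24.08 wt% CaO ÷ 56.077 g/mol = 0.42941 mol, giving 0.42941 Ca and 0.42941 O.
51.35 wt% SiO2 ÷ 60.083 g/mol = 0.85465 mol, giving 0.85465 Si and 1.70930 O.
Oxygen sums to 2.56462; scaling by 6/2.56462 = 2.33953 puts the formula on 6 O.
Ca: 0.42941 × 2.33953 = 1.005 atoms per formula unit.

1.005 Ca apfu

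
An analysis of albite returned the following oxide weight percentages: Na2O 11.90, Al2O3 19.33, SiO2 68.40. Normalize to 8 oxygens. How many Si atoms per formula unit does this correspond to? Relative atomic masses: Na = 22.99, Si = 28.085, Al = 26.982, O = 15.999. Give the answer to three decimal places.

2.998 Si apfu

11.90 wt% Na2O ÷ 61.979 g/mol = 0.19200 mol, giving 0.38400 Na and 0.19200 O.
19.33 wt% Al2O3 ÷ 101.961 g/mol = 0.18958 mol, giving 0.37916 Al and 0.56874 O.
68.40 wt% SiO2 ÷ 60.083 g/mol = 1.13843 mol, giving 1.13843 Si and 2.27686 O.
Oxygen sums to 3.03760; scaling by 8/3.03760 = 2.63366 puts the formula on 8 O.
Si: 1.13843 × 2.63366 = 2.998 atoms per formula unit.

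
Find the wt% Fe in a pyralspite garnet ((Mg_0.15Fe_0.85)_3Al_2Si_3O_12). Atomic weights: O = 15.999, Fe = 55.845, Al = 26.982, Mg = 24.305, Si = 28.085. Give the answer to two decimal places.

Formula mass = 0.45×24.305 + 2.55×55.845 + 2×26.982 + 3×28.085 + 12×15.999 = 483.549 g/mol, of which 142.405 g is Fe.
So Fe makes up 142.405/483.549 = 0.2945 of the mass, i.e. 29.45%.

29.45 weight percent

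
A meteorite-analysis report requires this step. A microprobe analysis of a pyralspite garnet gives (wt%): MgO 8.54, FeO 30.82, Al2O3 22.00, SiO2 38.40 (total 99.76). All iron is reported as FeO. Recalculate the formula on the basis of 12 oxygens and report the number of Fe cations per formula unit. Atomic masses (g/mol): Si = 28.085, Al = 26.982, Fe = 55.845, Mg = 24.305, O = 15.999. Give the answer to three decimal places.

2.006 Fe apfu

8.54 wt% MgO ÷ 40.304 g/mol = 0.21189 mol, giving 0.21189 Mg and 0.21189 O.
30.82 wt% FeO ÷ 71.844 g/mol = 0.42899 mol, giving 0.42899 Fe and 0.42899 O.
22.00 wt% Al2O3 ÷ 101.961 g/mol = 0.21577 mol, giving 0.43154 Al and 0.64731 O.
38.40 wt% SiO2 ÷ 60.083 g/mol = 0.63912 mol, giving 0.63912 Si and 1.27824 O.
Oxygen sums to 2.56643; scaling by 12/2.56643 = 4.67576 puts the formula on 12 O.
Fe: 0.42899 × 4.67576 = 2.006 atoms per formula unit.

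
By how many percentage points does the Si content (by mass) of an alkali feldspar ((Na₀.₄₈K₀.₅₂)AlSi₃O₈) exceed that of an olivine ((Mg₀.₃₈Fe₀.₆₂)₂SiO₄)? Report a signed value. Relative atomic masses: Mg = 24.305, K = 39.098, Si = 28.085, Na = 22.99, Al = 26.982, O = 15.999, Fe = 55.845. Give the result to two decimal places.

First mineral: 84.255 g Si in 270.595 g formula = 31.14 wt% Si.
Second mineral: 28.085 g Si in 179.801 g formula = 15.62 wt% Si.
31.14% − 15.62% gives a difference of 15.52 percentage points.

15.52 percentage points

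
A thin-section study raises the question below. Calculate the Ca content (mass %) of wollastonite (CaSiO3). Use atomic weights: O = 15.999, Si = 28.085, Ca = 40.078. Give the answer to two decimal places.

M(CaSiO3) = 116.160 g/mol.
Ca contributes 1 × 40.078 = 40.078 g per mole.
40.078/116.160 = 0.3450 → 34.50%.

34.50 mass %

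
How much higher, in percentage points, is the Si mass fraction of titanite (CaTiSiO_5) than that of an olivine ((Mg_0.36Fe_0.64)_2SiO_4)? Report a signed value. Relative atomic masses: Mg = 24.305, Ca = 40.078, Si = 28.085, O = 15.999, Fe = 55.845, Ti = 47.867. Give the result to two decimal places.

Si in CaTiSiO_5: molar mass 196.025 g/mol; 1×28.085 = 28.085 g → 14.33 wt%.
Si in (Mg_0.36Fe_0.64)_2SiO_4: molar mass 181.062 g/mol; 1×28.085 = 28.085 g → 15.51 wt%.
Difference = 14.33 − 15.51 = -1.18 percentage points.

-1.18 percentage points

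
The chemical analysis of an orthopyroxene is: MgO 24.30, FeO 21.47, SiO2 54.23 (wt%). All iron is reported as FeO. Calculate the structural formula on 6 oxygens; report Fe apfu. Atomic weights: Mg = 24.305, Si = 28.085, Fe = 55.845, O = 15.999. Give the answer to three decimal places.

0.662 Fe apfu

MgO: 24.30/40.304 = 0.60292 mol → 0.60292 mol Mg, 0.60292 mol O.
FeO: 21.47/71.844 = 0.29884 mol → 0.29884 mol Fe, 0.29884 mol O.
SiO2: 54.23/60.083 = 0.90258 mol → 0.90258 mol Si, 1.80516 mol O.
Total oxygen = 2.70692 mol. Normalization factor = 6/2.70692 = 2.21654.
Fe per 6 O = 0.29884 × 2.21654 = 0.662.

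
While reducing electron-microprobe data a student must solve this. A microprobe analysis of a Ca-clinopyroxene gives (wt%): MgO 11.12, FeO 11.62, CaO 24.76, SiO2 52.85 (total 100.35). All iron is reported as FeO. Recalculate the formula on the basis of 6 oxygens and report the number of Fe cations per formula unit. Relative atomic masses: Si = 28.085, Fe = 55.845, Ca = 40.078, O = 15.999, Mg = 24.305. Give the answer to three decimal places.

0.368 Fe apfu

MgO: 11.12/40.304 = 0.27590 mol → 0.27590 mol Mg, 0.27590 mol O.
FeO: 11.62/71.844 = 0.16174 mol → 0.16174 mol Fe, 0.16174 mol O.
CaO: 24.76/56.077 = 0.44154 mol → 0.44154 mol Ca, 0.44154 mol O.
SiO2: 52.85/60.083 = 0.87962 mol → 0.87962 mol Si, 1.75924 mol O.
Total oxygen = 2.63842 mol. Normalization factor = 6/2.63842 = 2.27409.
Fe per 6 O = 0.16174 × 2.27409 = 0.368.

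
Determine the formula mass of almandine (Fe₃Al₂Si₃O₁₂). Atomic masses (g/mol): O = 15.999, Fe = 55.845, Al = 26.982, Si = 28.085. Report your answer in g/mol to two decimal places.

497.74 g/mol

Fe: 3 × 55.845 = 167.5350
Al: 2 × 26.982 = 53.9640
Si: 3 × 28.085 = 84.2550
O: 12 × 15.999 = 191.9880
Summing the contributions gives the formula mass.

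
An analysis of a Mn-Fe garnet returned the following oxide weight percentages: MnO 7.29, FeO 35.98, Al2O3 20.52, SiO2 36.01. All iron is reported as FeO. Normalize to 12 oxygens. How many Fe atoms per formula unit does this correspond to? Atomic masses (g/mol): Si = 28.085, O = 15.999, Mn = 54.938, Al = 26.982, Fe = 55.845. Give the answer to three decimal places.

2.498 Fe apfu

MnO (M=70.937): mol = 0.10277; Mn = 0.10277, O = 0.10277.
FeO (M=71.844): mol = 0.50081; Fe = 0.50081, O = 0.50081.
Al2O3 (M=101.961): mol = 0.20125; Al = 0.40250, O = 0.60375.
SiO2 (M=60.083): mol = 0.59934; Si = 0.59934, O = 1.19868.
ΣO = 2.40601; factor = 12/ΣO = 4.98751.
Fe apfu = 0.50081 × 4.98751 = 2.498.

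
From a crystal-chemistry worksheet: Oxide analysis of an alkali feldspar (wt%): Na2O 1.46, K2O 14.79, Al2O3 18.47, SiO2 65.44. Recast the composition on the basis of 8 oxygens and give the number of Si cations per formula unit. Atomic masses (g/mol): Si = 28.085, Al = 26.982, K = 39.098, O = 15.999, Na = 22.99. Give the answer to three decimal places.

1.46 wt% Na2O ÷ 61.979 g/mol = 0.02356 mol, giving 0.04712 Na and 0.02356 O.
14.79 wt% K2O ÷ 94.195 g/mol = 0.15701 mol, giving 0.31402 K and 0.15701 O.
18.47 wt% Al2O3 ÷ 101.961 g/mol = 0.18115 mol, giving 0.36230 Al and 0.54345 O.
65.44 wt% SiO2 ÷ 60.083 g/mol = 1.08916 mol, giving 1.08916 Si and 2.17832 O.
Oxygen sums to 2.90234; scaling by 8/2.90234 = 2.75640 puts the formula on 8 O.
Si: 1.08916 × 2.75640 = 3.002 atoms per formula unit.

3.002 Si apfu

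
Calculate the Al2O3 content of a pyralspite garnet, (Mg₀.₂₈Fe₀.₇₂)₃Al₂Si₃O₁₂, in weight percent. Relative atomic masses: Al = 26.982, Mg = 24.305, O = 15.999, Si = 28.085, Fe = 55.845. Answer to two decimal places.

21.64 wt%

Molar mass of (Mg₀.₂₈Fe₀.₇₂)₃Al₂Si₃O₁₂ = 0.84×24.305 + 2.16×55.845 + 2×26.982 + 3×28.085 + 12×15.999 = 471.248 g/mol.
Each formula unit contains 2 Al, equivalent to 2/2 = 1.0000 mol Al2O3.
M(Al2O3) = 2×26.982 + 3×15.999 = 101.961 g/mol.
Mass of Al2O3 per formula unit = 1.0000 × 101.961 = 101.961 g.
Al2O3 wt% = 101.961 / 471.248 × 100 = 21.64%.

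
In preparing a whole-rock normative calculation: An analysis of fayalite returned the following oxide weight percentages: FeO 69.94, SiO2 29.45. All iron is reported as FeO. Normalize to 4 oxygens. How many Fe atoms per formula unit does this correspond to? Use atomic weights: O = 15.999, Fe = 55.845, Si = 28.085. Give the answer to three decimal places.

FeO: 69.94/71.844 = 0.97350 mol → 0.97350 mol Fe, 0.97350 mol O.
SiO2: 29.45/60.083 = 0.49016 mol → 0.49016 mol Si, 0.98032 mol O.
Total oxygen = 1.95382 mol. Normalization factor = 4/1.95382 = 2.04727.
Fe per 4 O = 0.97350 × 2.04727 = 1.993.

1.993 Fe apfu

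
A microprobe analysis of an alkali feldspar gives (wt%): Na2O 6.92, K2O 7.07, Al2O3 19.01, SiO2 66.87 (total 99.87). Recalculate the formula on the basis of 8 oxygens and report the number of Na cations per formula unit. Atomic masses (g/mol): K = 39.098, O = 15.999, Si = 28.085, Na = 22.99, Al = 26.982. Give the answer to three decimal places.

Na2O: 6.92/61.979 = 0.11165 mol → 0.22330 mol Na, 0.11165 mol O.
K2O: 7.07/94.195 = 0.07506 mol → 0.15012 mol K, 0.07506 mol O.
Al2O3: 19.01/101.961 = 0.18644 mol → 0.37288 mol Al, 0.55932 mol O.
SiO2: 66.87/60.083 = 1.11296 mol → 1.11296 mol Si, 2.22592 mol O.
Total oxygen = 2.97195 mol. Normalization factor = 8/2.97195 = 2.69184.
Na per 8 O = 0.22330 × 2.69184 = 0.601.

0.601 Na apfu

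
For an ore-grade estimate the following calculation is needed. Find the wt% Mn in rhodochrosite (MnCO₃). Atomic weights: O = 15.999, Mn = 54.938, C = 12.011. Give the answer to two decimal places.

Molar mass of MnCO₃: 1×54.938 + 1×12.011 + 3×15.999 = 114.946 g/mol.
Mass of Mn per formula unit: 1 × 54.938 = 54.938 g.
Weight fraction Mn = 54.938 / 114.946 = 0.4779.

47.79 weight percent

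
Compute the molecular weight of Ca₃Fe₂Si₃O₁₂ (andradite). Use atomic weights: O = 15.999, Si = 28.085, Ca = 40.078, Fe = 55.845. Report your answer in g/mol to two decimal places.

Ca: 3 × 40.078 = 120.2340
Fe: 2 × 55.845 = 111.6900
Si: 3 × 28.085 = 84.2550
O: 12 × 15.999 = 191.9880
Summing the contributions gives the formula mass.

508.17 g/mol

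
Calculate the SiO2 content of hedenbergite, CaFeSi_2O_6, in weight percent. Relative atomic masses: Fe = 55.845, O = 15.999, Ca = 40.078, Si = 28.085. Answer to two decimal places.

Formula mass = 248.087 g/mol.
2 Si → 2.0000 mol SiO2 per formula unit; M(SiO2) = 60.083, so SiO2 mass = 120.166 g.
120.166/248.087 × 100 = 48.44 wt%.

48.44 wt%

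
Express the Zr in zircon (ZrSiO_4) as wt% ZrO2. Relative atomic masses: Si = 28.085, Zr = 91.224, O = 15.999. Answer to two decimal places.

67.22 wt%

M(ZrSiO_4) = 183.305 g/mol; M(ZrO2) = 123.222 g/mol.
Moles ZrO2 per formula unit = 1 Zr ÷ 1 = 1.0000.
ZrO2 fraction = (1.0000 × 123.222) / 183.305 = 123.222/183.305 = 0.6722.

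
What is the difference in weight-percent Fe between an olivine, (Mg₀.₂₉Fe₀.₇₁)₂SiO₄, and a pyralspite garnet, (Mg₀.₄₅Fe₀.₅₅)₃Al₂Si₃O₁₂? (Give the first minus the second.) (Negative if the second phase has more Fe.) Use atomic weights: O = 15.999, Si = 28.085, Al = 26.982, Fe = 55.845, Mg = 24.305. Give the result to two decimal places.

22.51 percentage points

M((Mg₀.₂₉Fe₀.₇₁)₂SiO₄) = 185.478 g/mol, so wt% Fe = 79.300/185.478 × 100 = 42.75%.
M((Mg₀.₄₅Fe₀.₅₅)₃Al₂Si₃O₁₂) = 455.163 g/mol, so wt% Fe = 92.144/455.163 × 100 = 20.24%.
42.75 − 20.24 = 22.51 pp.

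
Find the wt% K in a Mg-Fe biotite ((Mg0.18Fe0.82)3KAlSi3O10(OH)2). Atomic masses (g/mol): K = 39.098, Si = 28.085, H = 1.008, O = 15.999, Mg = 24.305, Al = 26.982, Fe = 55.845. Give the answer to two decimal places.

M((Mg0.18Fe0.82)3KAlSi3O10(OH)2) = 494.842 g/mol.
K contributes 1 × 39.098 = 39.098 g per mole.
39.098/494.842 = 0.0790 → 7.90%.

7.90 wt%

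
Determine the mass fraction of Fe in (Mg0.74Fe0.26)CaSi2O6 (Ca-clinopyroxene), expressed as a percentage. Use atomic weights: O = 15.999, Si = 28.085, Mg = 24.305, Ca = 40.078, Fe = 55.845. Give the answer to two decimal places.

Formula mass = 0.74×24.305 + 0.26×55.845 + 1×40.078 + 2×28.085 + 6×15.999 = 224.747 g/mol, of which 14.520 g is Fe.
So Fe makes up 14.520/224.747 = 0.0646 of the mass, i.e. 6.46%.

6.46 weight percent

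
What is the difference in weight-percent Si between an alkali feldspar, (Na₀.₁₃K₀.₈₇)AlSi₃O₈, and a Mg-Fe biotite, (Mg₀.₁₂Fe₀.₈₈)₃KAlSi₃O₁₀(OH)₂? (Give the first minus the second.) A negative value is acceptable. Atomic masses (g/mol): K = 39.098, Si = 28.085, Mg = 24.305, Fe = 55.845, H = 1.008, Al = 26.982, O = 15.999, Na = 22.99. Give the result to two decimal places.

13.67 percentage points

Si in (Na₀.₁₃K₀.₈₇)AlSi₃O₈: molar mass 276.233 g/mol; 3×28.085 = 84.255 g → 30.50 wt%.
Si in (Mg₀.₁₂Fe₀.₈₈)₃KAlSi₃O₁₀(OH)₂: molar mass 500.520 g/mol; 3×28.085 = 84.255 g → 16.83 wt%.
Difference = 30.50 − 16.83 = 13.67 percentage points.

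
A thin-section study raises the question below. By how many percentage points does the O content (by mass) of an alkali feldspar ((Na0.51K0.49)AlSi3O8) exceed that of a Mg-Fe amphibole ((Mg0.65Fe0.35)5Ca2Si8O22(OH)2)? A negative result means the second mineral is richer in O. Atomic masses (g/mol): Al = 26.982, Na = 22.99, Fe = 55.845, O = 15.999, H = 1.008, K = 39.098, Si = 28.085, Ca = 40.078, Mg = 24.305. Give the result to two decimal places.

3.12 percentage points

M((Na0.51K0.49)AlSi3O8) = 270.112 g/mol, so wt% O = 127.992/270.112 × 100 = 47.38%.
M((Mg0.65Fe0.35)5Ca2Si8O22(OH)2) = 867.548 g/mol, so wt% O = 383.976/867.548 × 100 = 44.26%.
47.38 − 44.26 = 3.12 pp.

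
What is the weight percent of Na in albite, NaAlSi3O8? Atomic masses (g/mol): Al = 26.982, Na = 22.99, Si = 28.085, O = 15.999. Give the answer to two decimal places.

Molar mass of NaAlSi3O8: 1·22.99 + 1·26.982 + 3·28.085 + 8·15.999 = 262.219 g/mol.
Mass of Na per formula unit: 1 × 22.99 = 22.990 g.
Weight fraction Na = 22.990 / 262.219 = 0.0877.

8.77 weight percent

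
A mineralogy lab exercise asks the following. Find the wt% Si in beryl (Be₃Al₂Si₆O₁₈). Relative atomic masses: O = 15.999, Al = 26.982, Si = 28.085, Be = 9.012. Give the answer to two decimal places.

M(Be₃Al₂Si₆O₁₈) = 537.492 g/mol.
Si contributes 6 × 28.085 = 168.510 g per mole.
168.510/537.492 = 0.3135 → 31.35%.

31.35 mass %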